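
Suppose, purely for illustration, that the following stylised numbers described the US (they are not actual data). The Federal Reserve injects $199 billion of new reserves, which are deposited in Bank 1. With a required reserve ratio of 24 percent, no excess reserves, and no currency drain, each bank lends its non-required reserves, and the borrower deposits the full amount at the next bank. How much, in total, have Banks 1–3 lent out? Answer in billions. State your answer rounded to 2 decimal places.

$353.54 billion

Bank i lends (1 − rr)^i of the original deposit: Bank 1 lends 199·0.7600 = 151.2400, Bank 2 lends 199·0.7600² = 114.9424, and so on.
Summing a geometric series: total = 199·[0.7600·(1 − 0.7600^3) / (1 − 0.7600)] ≈ 353.5386 billion.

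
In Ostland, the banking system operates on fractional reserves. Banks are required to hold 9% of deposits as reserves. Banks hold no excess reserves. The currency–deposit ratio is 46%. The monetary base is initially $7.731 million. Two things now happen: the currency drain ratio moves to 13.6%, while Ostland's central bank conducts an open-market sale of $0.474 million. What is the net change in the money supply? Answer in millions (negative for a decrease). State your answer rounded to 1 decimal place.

Before: m₁ = (1 + 0.46) / (0.09 + 0.46) ≈ 2.6545, MB₁ = 7.731, so M₁ = 2.6545 × 7.731 ≈ 20.5219 million.
After: m₂ = (1 + 0.136) / (0.09 + 0.136) ≈ 5.0265, MB₂ = 7.731 − 0.474 = 7.257, so M₂ = 5.0265 × 7.257 ≈ 36.4773 million.
ΔM = M₂ − M₁ = 36.4773 − 20.5219 = 15.9554 million.

$16.0 million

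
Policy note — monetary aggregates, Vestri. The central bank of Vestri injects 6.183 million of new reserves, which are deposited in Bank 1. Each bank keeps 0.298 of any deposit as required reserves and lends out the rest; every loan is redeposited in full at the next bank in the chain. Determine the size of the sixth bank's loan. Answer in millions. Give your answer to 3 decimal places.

Each bank lends a fraction (1 − rr) = 0.7020 of the deposit it receives, so Bank 6 receives 6.183·0.7020^5 and lends 6.183·0.7020^6 ≈ 0.7400 million.

0.740 million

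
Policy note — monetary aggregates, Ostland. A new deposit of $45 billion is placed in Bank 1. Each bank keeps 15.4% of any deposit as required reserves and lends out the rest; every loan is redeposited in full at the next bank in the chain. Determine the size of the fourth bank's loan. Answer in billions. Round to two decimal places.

Each bank lends a fraction (1 − rr) = 0.8460 of the deposit it receives, so Bank 4 receives 45·0.8460^3 and lends 45·0.8460^4 ≈ 23.0512 billion.

$23.05 billion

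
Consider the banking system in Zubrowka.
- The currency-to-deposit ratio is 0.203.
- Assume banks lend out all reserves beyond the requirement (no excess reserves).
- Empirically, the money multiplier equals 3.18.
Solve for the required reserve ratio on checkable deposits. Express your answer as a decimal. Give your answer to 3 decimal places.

Using m = 3.18. Since m = (1 + c)/(c + rr + e), the denominator satisfies c + rr + e = (1 + c)/m = (1 + 0.203) / 3.18 ≈ 0.378302.
With c = 0.203 and e = 0, the required reserve ratio on checkable deposits is 0.378302 − 0.203 − 0 = 0.175302.

0.175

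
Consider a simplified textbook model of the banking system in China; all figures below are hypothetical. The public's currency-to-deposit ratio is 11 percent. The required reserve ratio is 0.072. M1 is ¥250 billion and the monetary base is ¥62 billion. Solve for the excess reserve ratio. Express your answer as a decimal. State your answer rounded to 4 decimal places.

Using m = M/MB = 250/62 ≈ 4.032258. Since m = (1 + c)/(c + rr + e), the denominator satisfies c + rr + e = (1 + c)/m = (1 + 0.11) / 4.032258 ≈ 0.275280.
With c = 0.11 and rr = 0.072, the excess reserve ratio is 0.275280 − 0.11 − 0.072 = 0.09328.

0.0933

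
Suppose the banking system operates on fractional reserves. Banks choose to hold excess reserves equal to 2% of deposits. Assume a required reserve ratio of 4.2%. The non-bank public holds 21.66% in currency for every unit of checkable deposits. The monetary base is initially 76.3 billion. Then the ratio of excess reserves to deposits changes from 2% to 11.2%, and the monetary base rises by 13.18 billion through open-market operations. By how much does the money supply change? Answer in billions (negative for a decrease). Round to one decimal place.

Before: m₁ = (1 + 0.2166) / (0.042 + 0.02 + 0.2166) ≈ 4.3668, MB₁ = 76.3, so M₁ = 4.3668 × 76.3 ≈ 333.1868 billion.
After: m₂ = (1 + 0.2166) / (0.042 + 0.112 + 0.2166) ≈ 3.2828, MB₂ = 76.3 + 13.18 = 89.48, so M₂ = 3.2828 × 89.48 ≈ 293.7449 billion.
ΔM = M₂ − M₁ = 293.7449 − 333.1868 = -39.4419 billion.

-39.4 billion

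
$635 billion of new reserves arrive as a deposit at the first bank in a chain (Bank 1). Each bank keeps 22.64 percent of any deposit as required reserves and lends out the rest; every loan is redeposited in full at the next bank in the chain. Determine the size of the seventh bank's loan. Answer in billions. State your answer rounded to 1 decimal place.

Each bank lends a fraction (1 − rr) = 0.7736 of the deposit it receives, so Bank 7 receives 635·0.7736^6 and lends 635·0.7736^7 ≈ 105.2904 billion.

$105.3 billion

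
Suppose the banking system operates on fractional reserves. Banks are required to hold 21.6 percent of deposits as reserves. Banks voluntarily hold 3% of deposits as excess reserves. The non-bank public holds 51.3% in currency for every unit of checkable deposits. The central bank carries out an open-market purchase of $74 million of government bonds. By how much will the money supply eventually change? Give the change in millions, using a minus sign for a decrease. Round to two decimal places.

The money multiplier is m = (1 + c) / (rr + e + c) = (1 + 0.513) / (0.216 + 0.03 + 0.513) ≈ 1.99341.
The purchase adds 74 million of base, so ΔM = m × ΔMB = 1.99341 × (+74) ≈ 147.5123 million.

$147.51 million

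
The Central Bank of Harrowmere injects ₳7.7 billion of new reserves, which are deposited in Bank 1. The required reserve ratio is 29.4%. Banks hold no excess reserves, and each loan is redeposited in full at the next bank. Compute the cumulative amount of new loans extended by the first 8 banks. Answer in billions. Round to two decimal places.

Bank i lends (1 − rr)^i of the original deposit: Bank 1 lends 7.7·0.7060 = 5.4362, Bank 2 lends 7.7·0.7060² ≈ 3.8380, and so on.
Summing a geometric series: total = 7.7·[0.7060·(1 − 0.7060^8) / (1 − 0.7060)] ≈ 17.3492 billion.

₳17.35 billion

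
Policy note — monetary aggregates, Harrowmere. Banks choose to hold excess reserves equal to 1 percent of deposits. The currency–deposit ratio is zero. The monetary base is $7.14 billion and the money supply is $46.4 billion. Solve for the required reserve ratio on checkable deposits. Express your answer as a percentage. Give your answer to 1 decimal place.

14.4%

Using m = M/MB = 46.4/7.14 ≈ 6.498599. Since m = (1 + c)/(c + rr + e), the denominator satisfies c + rr + e = (1 + c)/m = (1 + 0) / 6.498599 ≈ 0.153879.
With c = 0 and e = 0.01, the required reserve ratio on checkable deposits is 0.153879 − 0 − 0.01 = 0.143879.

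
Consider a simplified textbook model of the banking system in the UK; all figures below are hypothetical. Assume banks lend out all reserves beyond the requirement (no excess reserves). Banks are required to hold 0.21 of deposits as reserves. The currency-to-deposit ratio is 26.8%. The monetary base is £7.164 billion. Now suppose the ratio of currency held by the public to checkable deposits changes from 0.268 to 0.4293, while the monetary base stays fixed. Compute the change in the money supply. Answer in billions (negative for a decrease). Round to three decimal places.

Initially m₁ = (1 + 0.268) / (0.21 + 0.268) ≈ 2.65272, so M₁ = 2.65272 × 7.164 ≈ 19.0041 billion.
After the change m₂ = (1 + 0.4293) / (0.21 + 0.4293) ≈ 2.23573, so M₂ = 2.23573 × 7.164 ≈ 16.0168 billion.
ΔM = M₂ − M₁ = 16.0168 − 19.0041 = -2.9873 billion.

-2.987 billion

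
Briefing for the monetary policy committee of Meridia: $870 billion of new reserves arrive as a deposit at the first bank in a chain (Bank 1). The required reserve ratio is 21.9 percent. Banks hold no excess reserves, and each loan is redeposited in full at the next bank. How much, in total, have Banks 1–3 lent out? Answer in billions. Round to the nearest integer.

$1625 billion

Bank i lends (1 − rr)^i of the original deposit: Bank 1 lends 870·0.7810 = 679.4700, Bank 2 lends 870·0.7810² ≈ 530.6661, and so on.
Summing a geometric series: total = 870·[0.7810·(1 − 0.7810^3) / (1 − 0.7810)] ≈ 1624.5863 billion.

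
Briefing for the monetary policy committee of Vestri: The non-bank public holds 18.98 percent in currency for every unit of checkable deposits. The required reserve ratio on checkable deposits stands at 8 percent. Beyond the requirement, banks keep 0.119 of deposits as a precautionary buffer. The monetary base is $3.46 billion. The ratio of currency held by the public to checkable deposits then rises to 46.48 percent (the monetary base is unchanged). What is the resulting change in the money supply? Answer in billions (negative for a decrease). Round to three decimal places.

Initially m₁ = (1 + 0.1898) / (0.08 + 0.119 + 0.1898) ≈ 3.06019, so M₁ = 3.06019 × 3.46 ≈ 10.5883 billion.
After the change m₂ = (1 + 0.4648) / (0.08 + 0.119 + 0.4648) ≈ 2.20669, so M₂ = 2.20669 × 3.46 ≈ 7.6351 billion.
ΔM = M₂ − M₁ = 7.6351 − 10.5883 = -2.9532 billion.

-2.953 billion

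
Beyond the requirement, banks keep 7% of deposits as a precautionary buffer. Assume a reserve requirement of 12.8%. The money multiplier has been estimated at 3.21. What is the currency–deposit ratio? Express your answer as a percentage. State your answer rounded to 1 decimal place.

Using m = 3.21. From m = (1 + c)/(c + rr + e), rearranging gives 1 + c = m·(c + rr + e), so c·(1 − m) = m·(rr + e) − 1.
Hence c = [m·(rr + e) − 1]/(1 − m) = [3.21 × (0.128 + 0.07) − 1] / (1 − 3.21) ≈ 0.164896.

16.5%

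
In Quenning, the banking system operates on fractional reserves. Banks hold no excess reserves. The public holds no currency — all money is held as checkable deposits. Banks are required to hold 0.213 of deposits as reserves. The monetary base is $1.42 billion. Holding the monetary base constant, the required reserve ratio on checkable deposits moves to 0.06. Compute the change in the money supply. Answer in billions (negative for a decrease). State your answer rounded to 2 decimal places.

$17.00 billion

Initially m₁ = 1 / (0.213) ≈ 4.6948, so M₁ = 4.6948 × 1.42 ≈ 6.6666 billion.
After the change m₂ = 1 / (0.06) ≈ 16.6667, so M₂ = 16.6667 × 1.42 ≈ 23.6667 billion.
ΔM = M₂ − M₁ = 23.6667 − 6.6666 = 17.0001 billion.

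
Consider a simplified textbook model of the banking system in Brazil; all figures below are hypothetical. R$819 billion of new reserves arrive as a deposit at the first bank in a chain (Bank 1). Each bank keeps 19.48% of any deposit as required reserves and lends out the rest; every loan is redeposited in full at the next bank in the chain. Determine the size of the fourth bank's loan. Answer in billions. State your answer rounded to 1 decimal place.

R$344.3 billion

Each bank lends a fraction (1 − rr) = 0.8052 of the deposit it receives, so Bank 4 receives 819·0.8052^3 and lends 819·0.8052^4 ≈ 344.2698 billion.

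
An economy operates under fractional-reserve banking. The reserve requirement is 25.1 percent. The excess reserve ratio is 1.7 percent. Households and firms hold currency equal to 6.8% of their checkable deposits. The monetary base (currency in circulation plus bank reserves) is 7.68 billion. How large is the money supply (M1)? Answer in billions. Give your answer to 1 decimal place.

The money multiplier is m = (1 + c) / (rr + e + c) = (1 + 0.068) / (0.251 + 0.017 + 0.068) ≈ 3.1786.
So M = m × MB = 3.1786 × 7.68 ≈ 24.4116 billion.

24.4 billion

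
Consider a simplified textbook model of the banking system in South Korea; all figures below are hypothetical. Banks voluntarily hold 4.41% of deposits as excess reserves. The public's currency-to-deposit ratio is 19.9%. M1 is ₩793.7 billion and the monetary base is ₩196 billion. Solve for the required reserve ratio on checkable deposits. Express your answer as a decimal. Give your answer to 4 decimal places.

0.0530

Using m = M/MB = 793.7/196 ≈ 4.049490. Since m = (1 + c)/(c + rr + e), the denominator satisfies c + rr + e = (1 + c)/m = (1 + 0.199) / 4.049490 ≈ 0.296087.
With c = 0.199 and e = 0.0441, the required reserve ratio on checkable deposits is 0.296087 − 0.199 − 0.0441 = 0.052987.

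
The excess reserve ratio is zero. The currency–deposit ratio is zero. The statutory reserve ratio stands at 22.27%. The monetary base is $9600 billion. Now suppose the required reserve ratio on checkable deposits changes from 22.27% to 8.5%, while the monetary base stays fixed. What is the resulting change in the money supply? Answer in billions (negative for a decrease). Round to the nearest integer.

Initially m₁ = 1 / (0.2227) ≈ 4.49035, so M₁ = 4.49035 × 9600 = 43107.36 billion.
After the change m₂ = 1 / (0.085) ≈ 11.76471, so M₂ = 11.76471 × 9600 = 112941.216 billion.
ΔM = M₂ − M₁ = 112941.216 − 43107.36 = 69833.856 billion.

$69834 billion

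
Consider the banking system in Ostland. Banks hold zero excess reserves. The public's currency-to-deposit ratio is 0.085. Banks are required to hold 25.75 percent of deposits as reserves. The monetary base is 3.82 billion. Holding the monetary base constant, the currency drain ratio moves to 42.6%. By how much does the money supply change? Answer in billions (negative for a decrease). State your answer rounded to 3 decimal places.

-4.132 billion

Initially m₁ = (1 + 0.085) / (0.2575 + 0.085) ≈ 3.16788, so M₁ = 3.16788 × 3.82 ≈ 12.1013 billion.
After the change m₂ = (1 + 0.426) / (0.2575 + 0.426) ≈ 2.08632, so M₂ = 2.08632 × 3.82 ≈ 7.9697 billion.
ΔM = M₂ − M₁ = 7.9697 − 12.1013 = -4.1316 billion.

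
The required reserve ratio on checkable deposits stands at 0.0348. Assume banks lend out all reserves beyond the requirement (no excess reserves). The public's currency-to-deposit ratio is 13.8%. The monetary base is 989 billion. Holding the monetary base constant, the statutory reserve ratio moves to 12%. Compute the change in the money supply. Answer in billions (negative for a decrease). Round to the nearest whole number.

Initially m₁ = (1 + 0.138) / (0.0348 + 0.138) ≈ 6.5856, so M₁ = 6.5856 × 989 = 6513.1584 billion.
After the change m₂ = (1 + 0.138) / (0.12 + 0.138) ≈ 4.4109, so M₂ = 4.4109 × 989 = 4362.3801 billion.
ΔM = M₂ − M₁ = 4362.3801 − 6513.1584 = -2150.7783 billion.

-2151 billion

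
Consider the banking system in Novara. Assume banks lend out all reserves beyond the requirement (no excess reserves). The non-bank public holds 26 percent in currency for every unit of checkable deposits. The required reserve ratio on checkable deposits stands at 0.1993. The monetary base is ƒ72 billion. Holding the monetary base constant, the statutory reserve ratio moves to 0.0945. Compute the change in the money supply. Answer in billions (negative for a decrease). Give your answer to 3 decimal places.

Initially m₁ = (1 + 0.26) / (0.1993 + 0.26) ≈ 2.743305, so M₁ = 2.743305 × 72 ≈ 197.518 billion.
After the change m₂ = (1 + 0.26) / (0.0945 + 0.26) ≈ 3.554302, so M₂ = 3.554302 × 72 ≈ 255.9097 billion.
ΔM = M₂ − M₁ = 255.9097 − 197.518 = 58.3917 billion.

ƒ58.392 billion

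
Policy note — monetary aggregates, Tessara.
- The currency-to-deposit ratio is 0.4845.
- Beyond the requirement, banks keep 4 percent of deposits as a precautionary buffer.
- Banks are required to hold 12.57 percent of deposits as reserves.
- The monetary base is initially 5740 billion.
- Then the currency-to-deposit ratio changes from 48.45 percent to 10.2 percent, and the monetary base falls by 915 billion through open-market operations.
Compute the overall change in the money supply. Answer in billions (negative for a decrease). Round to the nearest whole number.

6757 billion

Before: m₁ = (1 + 0.4845) / (0.1257 + 0.04 + 0.4845) ≈ 2.28314, MB₁ = 5740, so M₁ = 2.28314 × 5740 = 13105.2236 billion.
After: m₂ = (1 + 0.102) / (0.1257 + 0.04 + 0.102) ≈ 4.11655, MB₂ = 5740 − 915 = 4825, so M₂ = 4.11655 × 4825 ≈ 19862.3538 billion.
ΔM = M₂ − M₁ = 19862.3538 − 13105.2236 = 6757.1302 billion.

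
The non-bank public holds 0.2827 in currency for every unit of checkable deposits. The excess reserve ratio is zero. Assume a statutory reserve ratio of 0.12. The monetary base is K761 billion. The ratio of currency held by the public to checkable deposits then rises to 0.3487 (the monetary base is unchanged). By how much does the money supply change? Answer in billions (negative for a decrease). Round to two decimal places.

-234.17 billion

Initially m₁ = (1 + 0.2827) / (0.12 + 0.2827) ≈ 3.185250, so M₁ = 3.185250 × 761 ≈ 2423.9752 billion.
After the change m₂ = (1 + 0.3487) / (0.12 + 0.3487) ≈ 2.877534, so M₂ = 2.877534 × 761 ≈ 2189.8034 billion.
ΔM = M₂ − M₁ = 2189.8034 − 2423.9752 = -234.1718 billion.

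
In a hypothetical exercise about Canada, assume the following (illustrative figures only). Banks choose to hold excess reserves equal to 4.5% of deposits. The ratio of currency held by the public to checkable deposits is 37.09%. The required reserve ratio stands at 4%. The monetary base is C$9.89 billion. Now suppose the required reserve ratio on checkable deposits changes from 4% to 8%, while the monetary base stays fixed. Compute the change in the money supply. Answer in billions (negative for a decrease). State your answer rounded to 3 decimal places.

Initially m₁ = (1 + 0.3709) / (0.04 + 0.045 + 0.3709) ≈ 3.00702, so M₁ = 3.00702 × 9.89 ≈ 29.7394 billion.
After the change m₂ = (1 + 0.3709) / (0.08 + 0.045 + 0.3709) ≈ 2.76447, so M₂ = 2.76447 × 9.89 ≈ 27.3406 billion.
ΔM = M₂ − M₁ = 27.3406 − 29.7394 = -2.3988 billion.

-2.399 billion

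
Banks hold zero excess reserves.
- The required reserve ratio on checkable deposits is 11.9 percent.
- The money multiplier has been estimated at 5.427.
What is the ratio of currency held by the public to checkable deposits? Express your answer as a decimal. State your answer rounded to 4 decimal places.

0.0800

Using m = 5.427. From m = (1 + c)/(c + rr + e), rearranging gives 1 + c = m·(c + rr + e), so c·(1 − m) = m·(rr + e) − 1.
Hence c = [m·(rr + e) − 1]/(1 − m) = [5.427 × (0.119 + 0) − 1] / (1 − 5.427) ≈ 0.080006.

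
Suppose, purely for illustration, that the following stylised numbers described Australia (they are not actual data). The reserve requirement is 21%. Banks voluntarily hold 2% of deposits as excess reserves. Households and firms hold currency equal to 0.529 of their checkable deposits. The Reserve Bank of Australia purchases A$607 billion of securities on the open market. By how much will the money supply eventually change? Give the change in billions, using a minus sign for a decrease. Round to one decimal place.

A$1222.8 billion

The money multiplier is m = (1 + c) / (rr + e + c) = (1 + 0.529) / (0.21 + 0.02 + 0.529) ≈ 2.01449.
The purchase adds 607 billion of base, so ΔM = m × ΔMB = 2.01449 × (+607) ≈ 1222.7954 billion.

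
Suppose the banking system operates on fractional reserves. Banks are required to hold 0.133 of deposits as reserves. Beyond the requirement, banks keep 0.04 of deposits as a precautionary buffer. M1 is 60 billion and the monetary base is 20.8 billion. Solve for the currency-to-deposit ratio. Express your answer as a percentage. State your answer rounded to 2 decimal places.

Using m = M/MB = 60/20.8 ≈ 2.884615. From m = (1 + c)/(c + rr + e), rearranging gives 1 + c = m·(c + rr + e), so c·(1 − m) = m·(rr + e) − 1.
Hence c = [m·(rr + e) − 1]/(1 − m) = [2.884615 × (0.133 + 0.04) − 1] / (1 − 2.884615) ≈ 0.265816.

26.58%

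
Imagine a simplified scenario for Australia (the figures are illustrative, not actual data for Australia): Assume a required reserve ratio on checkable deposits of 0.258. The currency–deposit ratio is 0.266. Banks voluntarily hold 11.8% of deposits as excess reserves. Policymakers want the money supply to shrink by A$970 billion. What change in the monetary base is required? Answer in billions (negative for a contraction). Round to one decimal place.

-491.9 billion

The money multiplier is m = (1 + c) / (rr + e + c) = (1 + 0.266) / (0.258 + 0.118 + 0.266) ≈ 1.97196.
ΔMB = ΔM / m = (−970) / 1.97196 ≈ -491.8964 billion.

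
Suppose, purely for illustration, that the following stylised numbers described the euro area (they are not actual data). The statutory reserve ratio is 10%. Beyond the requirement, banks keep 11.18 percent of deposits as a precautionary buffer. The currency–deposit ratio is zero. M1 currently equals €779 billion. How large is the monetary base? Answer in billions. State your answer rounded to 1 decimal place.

The money multiplier is m = 1 / (rr + e) = 1 / (0.1 + 0.1118) ≈ 4.72144.
MB = M / m = 779 / 4.72144 ≈ 164.992 billion.

€165.0 billion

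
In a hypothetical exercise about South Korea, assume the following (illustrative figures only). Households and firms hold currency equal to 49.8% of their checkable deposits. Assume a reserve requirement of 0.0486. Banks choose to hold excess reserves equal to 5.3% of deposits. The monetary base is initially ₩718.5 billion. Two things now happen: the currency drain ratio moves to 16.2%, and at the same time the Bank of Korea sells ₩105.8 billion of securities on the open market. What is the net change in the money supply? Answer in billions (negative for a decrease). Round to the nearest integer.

₩906 billion

Before: m₁ = (1 + 0.498) / (0.0486 + 0.053 + 0.498) ≈ 2.4983, MB₁ = 718.5, so M₁ = 2.4983 × 718.5 ≈ 1795.0285 billion.
After: m₂ = (1 + 0.162) / (0.0486 + 0.053 + 0.162) ≈ 4.4082, MB₂ = 718.5 − 105.8 = 612.7, so M₂ = 4.4082 × 612.7 ≈ 2700.9041 billion.
ΔM = M₂ − M₁ = 2700.9041 − 1795.0285 = 905.8756 billion.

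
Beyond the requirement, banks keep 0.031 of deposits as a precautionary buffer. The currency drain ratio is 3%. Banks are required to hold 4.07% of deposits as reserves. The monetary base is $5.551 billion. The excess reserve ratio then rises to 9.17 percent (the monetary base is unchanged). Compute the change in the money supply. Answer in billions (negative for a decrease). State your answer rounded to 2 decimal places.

Initially m₁ = (1 + 0.03) / (0.0407 + 0.031 + 0.03) ≈ 10.1278, so M₁ = 10.1278 × 5.551 ≈ 56.2194 billion.
After the change m₂ = (1 + 0.03) / (0.0407 + 0.0917 + 0.03) ≈ 6.3424, so M₂ = 6.3424 × 5.551 ≈ 35.2067 billion.
ΔM = M₂ − M₁ = 35.2067 − 56.2194 = -21.0127 billion.

-21.01 billion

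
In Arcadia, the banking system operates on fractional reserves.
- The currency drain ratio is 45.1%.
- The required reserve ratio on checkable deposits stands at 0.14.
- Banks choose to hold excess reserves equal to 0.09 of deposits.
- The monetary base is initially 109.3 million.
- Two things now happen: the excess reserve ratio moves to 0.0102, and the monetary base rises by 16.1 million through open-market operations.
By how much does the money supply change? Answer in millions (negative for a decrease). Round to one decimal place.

Before: m₁ = (1 + 0.451) / (0.14 + 0.09 + 0.451) ≈ 2.13069, MB₁ = 109.3, so M₁ = 2.13069 × 109.3 ≈ 232.8844 million.
After: m₂ = (1 + 0.451) / (0.14 + 0.0102 + 0.451) ≈ 2.41351, MB₂ = 109.3 + 16.1 = 125.4, so M₂ = 2.41351 × 125.4 ≈ 302.6542 million.
ΔM = M₂ − M₁ = 302.6542 − 232.8844 = 69.7698 million.

69.8 million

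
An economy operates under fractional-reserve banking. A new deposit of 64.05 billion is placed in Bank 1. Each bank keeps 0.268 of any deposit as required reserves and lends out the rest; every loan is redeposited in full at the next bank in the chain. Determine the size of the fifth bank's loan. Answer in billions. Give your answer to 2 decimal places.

13.46 billion

Each bank lends a fraction (1 − rr) = 0.7320 of the deposit it receives, so Bank 5 receives 64.05·0.7320^4 and lends 64.05·0.7320^5 ≈ 13.4609 billion.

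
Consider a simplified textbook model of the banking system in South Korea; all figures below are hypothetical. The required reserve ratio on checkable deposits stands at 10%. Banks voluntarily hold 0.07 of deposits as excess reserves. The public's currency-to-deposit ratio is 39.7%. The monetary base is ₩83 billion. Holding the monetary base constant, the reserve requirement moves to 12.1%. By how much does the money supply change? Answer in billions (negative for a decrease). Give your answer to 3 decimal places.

-7.304 billion

Initially m₁ = (1 + 0.397) / (0.1 + 0.07 + 0.397) ≈ 2.463845, so M₁ = 2.463845 × 83 ≈ 204.4991 billion.
After the change m₂ = (1 + 0.397) / (0.121 + 0.07 + 0.397) ≈ 2.375850, so M₂ = 2.375850 × 83 ≈ 197.1955 billion.
ΔM = M₂ − M₁ = 197.1955 − 204.4991 = -7.3036 billion.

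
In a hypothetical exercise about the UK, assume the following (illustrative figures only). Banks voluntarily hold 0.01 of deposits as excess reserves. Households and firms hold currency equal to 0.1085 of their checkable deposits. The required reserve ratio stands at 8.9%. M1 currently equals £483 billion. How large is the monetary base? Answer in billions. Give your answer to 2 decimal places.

£90.41 billion

The money multiplier is m = (1 + c) / (rr + e + c) = (1 + 0.1085) / (0.089 + 0.01 + 0.1085) ≈ 5.342169.
MB = M / m = 483 / 5.342169 ≈ 90.4127 billion.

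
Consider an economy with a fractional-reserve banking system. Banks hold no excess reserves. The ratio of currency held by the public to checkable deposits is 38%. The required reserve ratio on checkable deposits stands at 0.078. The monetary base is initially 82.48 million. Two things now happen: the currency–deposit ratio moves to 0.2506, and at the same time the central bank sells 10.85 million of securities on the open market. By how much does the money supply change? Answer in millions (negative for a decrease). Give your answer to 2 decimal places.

24.09 million

Before: m₁ = (1 + 0.38) / (0.078 + 0.38) ≈ 3.01310, MB₁ = 82.48, so M₁ = 3.01310 × 82.48 ≈ 248.5205 million.
After: m₂ = (1 + 0.2506) / (0.078 + 0.2506) ≈ 3.80584, MB₂ = 82.48 − 10.85 = 71.63, so M₂ = 3.80584 × 71.63 ≈ 272.6123 million.
ΔM = M₂ − M₁ = 272.6123 − 248.5205 = 24.0918 million.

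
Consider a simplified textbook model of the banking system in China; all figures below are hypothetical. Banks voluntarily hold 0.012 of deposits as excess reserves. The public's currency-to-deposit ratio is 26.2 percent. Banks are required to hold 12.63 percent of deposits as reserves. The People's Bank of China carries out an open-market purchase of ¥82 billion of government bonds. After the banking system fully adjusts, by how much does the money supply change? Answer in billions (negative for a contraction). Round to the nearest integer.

The money multiplier is m = (1 + c) / (rr + e + c) = (1 + 0.262) / (0.1263 + 0.012 + 0.262) ≈ 3.1526.
The purchase adds 82 billion of base, so ΔM = m × ΔMB = 3.1526 × (+82) = 258.5132 billion.

¥259 billion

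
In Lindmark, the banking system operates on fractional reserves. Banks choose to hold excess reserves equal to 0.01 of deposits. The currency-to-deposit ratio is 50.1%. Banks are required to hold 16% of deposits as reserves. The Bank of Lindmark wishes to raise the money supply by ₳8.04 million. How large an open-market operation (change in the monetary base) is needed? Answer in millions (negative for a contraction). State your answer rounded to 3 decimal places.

The money multiplier is m = (1 + c) / (rr + e + c) = (1 + 0.501) / (0.16 + 0.01 + 0.501) ≈ 2.23696.
ΔMB = ΔM / m = (+8.04) / 2.23696 ≈ 3.5942 million.

₳3.594 million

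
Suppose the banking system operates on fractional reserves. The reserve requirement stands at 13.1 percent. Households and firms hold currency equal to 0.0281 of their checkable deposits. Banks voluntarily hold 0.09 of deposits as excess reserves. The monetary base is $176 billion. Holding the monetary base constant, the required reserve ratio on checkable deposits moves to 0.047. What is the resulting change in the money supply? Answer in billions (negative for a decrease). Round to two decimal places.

$369.58 billion

Initially m₁ = (1 + 0.0281) / (0.131 + 0.09 + 0.0281) ≈ 4.127258, so M₁ = 4.127258 × 176 ≈ 726.3974 billion.
After the change m₂ = (1 + 0.0281) / (0.047 + 0.09 + 0.0281) ≈ 6.227135, so M₂ = 6.227135 × 176 ≈ 1095.9758 billion.
ΔM = M₂ − M₁ = 1095.9758 − 726.3974 = 369.5784 billion.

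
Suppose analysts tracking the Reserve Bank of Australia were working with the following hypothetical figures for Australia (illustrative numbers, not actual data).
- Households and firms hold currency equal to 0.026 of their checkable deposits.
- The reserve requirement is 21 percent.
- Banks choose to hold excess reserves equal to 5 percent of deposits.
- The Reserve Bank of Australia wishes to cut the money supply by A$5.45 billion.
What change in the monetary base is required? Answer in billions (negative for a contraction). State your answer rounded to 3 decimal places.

-1.519 billion

The money multiplier is m = (1 + c) / (rr + e + c) = (1 + 0.026) / (0.21 + 0.05 + 0.026) ≈ 3.58741.
ΔMB = ΔM / m = (−5.45) / 3.58741 ≈ -1.5192 billion.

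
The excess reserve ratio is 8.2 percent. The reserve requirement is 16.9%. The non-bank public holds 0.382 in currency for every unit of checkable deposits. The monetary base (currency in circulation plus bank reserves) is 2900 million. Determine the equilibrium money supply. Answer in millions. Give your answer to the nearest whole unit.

The money multiplier is m = (1 + c) / (rr + e + c) = (1 + 0.382) / (0.169 + 0.082 + 0.382) ≈ 2.18325.
So M = m × MB = 2.18325 × 2900 = 6331.425 million.

6331 million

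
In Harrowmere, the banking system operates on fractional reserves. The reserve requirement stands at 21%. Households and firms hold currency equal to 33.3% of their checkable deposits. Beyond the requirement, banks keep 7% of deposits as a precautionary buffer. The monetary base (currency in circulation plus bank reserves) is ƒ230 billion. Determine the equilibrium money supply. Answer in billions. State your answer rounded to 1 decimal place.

ƒ500.1 billion

The money multiplier is m = (1 + c) / (rr + e + c) = (1 + 0.333) / (0.21 + 0.07 + 0.333) ≈ 2.17455.
So M = m × MB = 2.17455 × 230 = 500.1465 billion.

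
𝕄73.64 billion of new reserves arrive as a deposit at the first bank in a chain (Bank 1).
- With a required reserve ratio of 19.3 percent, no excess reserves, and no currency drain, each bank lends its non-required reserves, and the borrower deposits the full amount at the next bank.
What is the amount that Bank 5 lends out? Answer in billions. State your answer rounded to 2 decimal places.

Each bank lends a fraction (1 − rr) = 0.8070 of the deposit it receives, so Bank 5 receives 73.64·0.8070^4 and lends 73.64·0.8070^5 ≈ 25.2047 billion.

𝕄25.20 billion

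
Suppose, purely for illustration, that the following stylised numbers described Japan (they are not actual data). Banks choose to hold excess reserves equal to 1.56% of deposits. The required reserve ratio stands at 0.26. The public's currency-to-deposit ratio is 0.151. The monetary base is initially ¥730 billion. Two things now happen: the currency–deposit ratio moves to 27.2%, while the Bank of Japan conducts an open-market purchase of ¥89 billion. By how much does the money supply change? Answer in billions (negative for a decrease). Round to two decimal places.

-67.17 billion

Before: m₁ = (1 + 0.151) / (0.26 + 0.0156 + 0.151) ≈ 2.698078, MB₁ = 730, so M₁ = 2.698078 × 730 ≈ 1969.5969 billion.
After: m₂ = (1 + 0.272) / (0.26 + 0.0156 + 0.272) ≈ 2.322863, MB₂ = 730 + 89 = 819, so M₂ = 2.322863 × 819 ≈ 1902.4248 billion.
ΔM = M₂ − M₁ = 1902.4248 − 1969.5969 = -67.1721 billion.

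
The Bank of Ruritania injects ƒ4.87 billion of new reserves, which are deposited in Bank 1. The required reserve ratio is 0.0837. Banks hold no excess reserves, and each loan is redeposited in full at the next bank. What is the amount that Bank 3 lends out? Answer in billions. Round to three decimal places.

ƒ3.747 billion

Each bank lends a fraction (1 − rr) = 0.9163 of the deposit it receives, so Bank 3 receives 4.87·0.9163^2 and lends 4.87·0.9163^3 ≈ 3.7466 billion.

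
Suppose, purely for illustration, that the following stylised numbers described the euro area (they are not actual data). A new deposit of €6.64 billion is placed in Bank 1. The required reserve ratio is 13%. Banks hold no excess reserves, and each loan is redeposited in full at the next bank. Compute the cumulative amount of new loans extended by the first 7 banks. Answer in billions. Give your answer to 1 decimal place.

€27.7 billion

Bank i lends (1 − rr)^i of the original deposit: Bank 1 lends 6.64·0.8700 = 5.7768, Bank 2 lends 6.64·0.8700² ≈ 5.0258, and so on.
Summing a geometric series: total = 6.64·[0.8700·(1 − 0.8700^7) / (1 − 0.8700)] ≈ 27.6729 billion.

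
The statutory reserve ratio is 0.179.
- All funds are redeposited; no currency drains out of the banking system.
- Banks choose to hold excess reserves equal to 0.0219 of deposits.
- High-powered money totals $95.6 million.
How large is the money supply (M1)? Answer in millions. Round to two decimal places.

$475.86 million

The money multiplier is m = 1 / (rr + e) = 1 / (0.179 + 0.0219) ≈ 4.97760.
So M = m × MB = 4.97760 × 95.6 ≈ 475.8586 million.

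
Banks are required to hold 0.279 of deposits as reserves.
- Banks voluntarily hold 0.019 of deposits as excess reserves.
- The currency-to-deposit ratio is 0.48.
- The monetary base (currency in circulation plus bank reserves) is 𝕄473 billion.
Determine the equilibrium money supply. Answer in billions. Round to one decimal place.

The money multiplier is m = (1 + c) / (rr + e + c) = (1 + 0.48) / (0.279 + 0.019 + 0.48) ≈ 1.90231.
So M = m × MB = 1.90231 × 473 ≈ 899.7926 billion.

𝕄899.8 billion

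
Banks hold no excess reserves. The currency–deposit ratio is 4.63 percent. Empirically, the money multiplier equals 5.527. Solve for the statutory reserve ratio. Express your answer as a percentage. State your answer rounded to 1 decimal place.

Using m = 5.527. Since m = (1 + c)/(c + rr + e), the denominator satisfies c + rr + e = (1 + c)/m = (1 + 0.0463) / 5.527 ≈ 0.189307.
With c = 0.0463 and e = 0, the statutory reserve ratio is 0.189307 − 0.0463 − 0 = 0.143007.

14.3%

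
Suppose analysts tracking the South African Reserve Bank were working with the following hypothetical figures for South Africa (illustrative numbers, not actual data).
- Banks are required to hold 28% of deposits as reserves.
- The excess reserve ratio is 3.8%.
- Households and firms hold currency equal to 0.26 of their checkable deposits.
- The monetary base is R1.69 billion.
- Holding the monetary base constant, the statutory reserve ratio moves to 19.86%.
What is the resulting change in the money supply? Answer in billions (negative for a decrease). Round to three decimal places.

R0.604 billion

Initially m₁ = (1 + 0.26) / (0.28 + 0.038 + 0.26) ≈ 2.17993, so M₁ = 2.17993 × 1.69 ≈ 3.6841 billion.
After the change m₂ = (1 + 0.26) / (0.1986 + 0.038 + 0.26) ≈ 2.53725, so M₂ = 2.53725 × 1.69 ≈ 4.288 billion.
ΔM = M₂ − M₁ = 4.288 − 3.6841 = 0.6039 billion.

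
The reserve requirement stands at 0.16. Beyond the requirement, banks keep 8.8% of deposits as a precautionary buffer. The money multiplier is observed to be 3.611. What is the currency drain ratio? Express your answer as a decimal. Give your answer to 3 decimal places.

Using m = 3.611. From m = (1 + c)/(c + rr + e), rearranging gives 1 + c = m·(c + rr + e), so c·(1 − m) = m·(rr + e) − 1.
Hence c = [m·(rr + e) − 1]/(1 − m) = [3.611 × (0.16 + 0.088) − 1] / (1 − 3.611) ≈ 0.040012.

0.040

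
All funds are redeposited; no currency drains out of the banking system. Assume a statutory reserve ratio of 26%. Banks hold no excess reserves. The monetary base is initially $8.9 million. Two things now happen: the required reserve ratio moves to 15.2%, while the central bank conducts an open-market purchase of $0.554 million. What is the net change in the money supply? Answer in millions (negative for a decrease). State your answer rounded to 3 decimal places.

$27.967 million

Before: m₁ = 1 / (0.26) ≈ 3.84615, MB₁ = 8.9, so M₁ = 3.84615 × 8.9 ≈ 34.2307 million.
After: m₂ = 1 / (0.152) ≈ 6.57895, MB₂ = 8.9 + 0.554 = 9.454, so M₂ = 6.57895 × 9.454 ≈ 62.1974 million.
ΔM = M₂ − M₁ = 62.1974 − 34.2307 = 27.9667 million.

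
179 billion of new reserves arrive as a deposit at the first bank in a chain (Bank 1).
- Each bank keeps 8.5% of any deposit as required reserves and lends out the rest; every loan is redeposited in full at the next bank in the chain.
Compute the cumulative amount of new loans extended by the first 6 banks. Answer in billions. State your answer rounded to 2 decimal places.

Bank i lends (1 − rr)^i of the original deposit: Bank 1 lends 179·0.9150 = 163.7850, Bank 2 lends 179·0.9150² ≈ 149.8633, and so on.
Summing a geometric series: total = 179·[0.9150·(1 − 0.9150^6) / (1 − 0.9150)] ≈ 796.0929 billion.

796.09 billion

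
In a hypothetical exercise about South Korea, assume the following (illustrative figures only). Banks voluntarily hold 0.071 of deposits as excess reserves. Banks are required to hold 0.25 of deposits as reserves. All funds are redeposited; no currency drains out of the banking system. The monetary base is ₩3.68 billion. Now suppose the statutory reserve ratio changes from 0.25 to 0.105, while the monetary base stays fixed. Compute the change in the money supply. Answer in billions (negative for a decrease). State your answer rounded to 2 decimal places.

Initially m₁ = 1 / (0.25 + 0.071) ≈ 3.1153, so M₁ = 3.1153 × 3.68 ≈ 11.4643 billion.
After the change m₂ = 1 / (0.105 + 0.071) ≈ 5.6818, so M₂ = 5.6818 × 3.68 ≈ 20.909 billion.
ΔM = M₂ − M₁ = 20.909 − 11.4643 = 9.4447 billion.

₩9.44 billion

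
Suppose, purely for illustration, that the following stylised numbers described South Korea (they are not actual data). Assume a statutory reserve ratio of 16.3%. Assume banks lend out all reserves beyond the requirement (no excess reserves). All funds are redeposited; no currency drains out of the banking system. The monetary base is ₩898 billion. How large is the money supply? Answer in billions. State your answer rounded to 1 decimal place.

₩5509.2 billion

With no currency drain or excess reserves, the money multiplier is m = 1/rr = 1/0.163 ≈ 6.13497.
Money supply M = m × MB = 6.13497 × 898 ≈ 5509.2031 billion.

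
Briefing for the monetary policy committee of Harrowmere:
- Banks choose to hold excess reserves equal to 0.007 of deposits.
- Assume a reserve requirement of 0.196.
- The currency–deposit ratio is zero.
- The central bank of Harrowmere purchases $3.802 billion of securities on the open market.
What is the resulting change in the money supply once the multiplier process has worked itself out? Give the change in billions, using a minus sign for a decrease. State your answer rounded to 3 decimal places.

$18.729 billion

The money multiplier is m = 1 / (rr + e) = 1 / (0.196 + 0.007) ≈ 4.92611.
The purchase adds 3.802 billion of base, so ΔM = m × ΔMB = 4.92611 × (+3.802) ≈ 18.7291 billion.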